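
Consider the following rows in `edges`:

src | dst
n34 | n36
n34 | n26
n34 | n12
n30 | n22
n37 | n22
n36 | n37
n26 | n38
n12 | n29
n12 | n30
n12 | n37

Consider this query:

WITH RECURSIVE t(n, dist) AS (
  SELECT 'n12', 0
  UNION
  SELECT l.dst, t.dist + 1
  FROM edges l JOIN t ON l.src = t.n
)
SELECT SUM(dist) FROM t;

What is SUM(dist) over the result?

Base: (n12, dist=0).
Iteration 1: edges from {n12} -> (n29, dist=1), (n30, dist=1), (n37, dist=1).
Iteration 2: edges from {n29,n30,n37} -> (n22, dist=2). [UNION drops 1 duplicate row(s)]
Iteration 3: no outgoing edges from {n22}; recursion stops.
SUM(dist) = 0 + 1 + 1 + 1 + 2 = 5.

5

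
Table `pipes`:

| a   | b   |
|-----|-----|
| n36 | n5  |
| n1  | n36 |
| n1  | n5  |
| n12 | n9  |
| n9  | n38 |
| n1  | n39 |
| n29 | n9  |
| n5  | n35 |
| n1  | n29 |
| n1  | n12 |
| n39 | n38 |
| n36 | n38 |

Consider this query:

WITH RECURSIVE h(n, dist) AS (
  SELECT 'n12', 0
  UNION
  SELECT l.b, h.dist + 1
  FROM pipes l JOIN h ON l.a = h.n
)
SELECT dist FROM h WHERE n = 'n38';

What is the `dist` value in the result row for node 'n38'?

Base: (n12, dist=0).
Iteration 1: edges from {n12} -> (n9, dist=1).
Iteration 2: edges from {n9} -> (n38, dist=2).
Iteration 3: no outgoing edges from {n38}; recursion stops.

2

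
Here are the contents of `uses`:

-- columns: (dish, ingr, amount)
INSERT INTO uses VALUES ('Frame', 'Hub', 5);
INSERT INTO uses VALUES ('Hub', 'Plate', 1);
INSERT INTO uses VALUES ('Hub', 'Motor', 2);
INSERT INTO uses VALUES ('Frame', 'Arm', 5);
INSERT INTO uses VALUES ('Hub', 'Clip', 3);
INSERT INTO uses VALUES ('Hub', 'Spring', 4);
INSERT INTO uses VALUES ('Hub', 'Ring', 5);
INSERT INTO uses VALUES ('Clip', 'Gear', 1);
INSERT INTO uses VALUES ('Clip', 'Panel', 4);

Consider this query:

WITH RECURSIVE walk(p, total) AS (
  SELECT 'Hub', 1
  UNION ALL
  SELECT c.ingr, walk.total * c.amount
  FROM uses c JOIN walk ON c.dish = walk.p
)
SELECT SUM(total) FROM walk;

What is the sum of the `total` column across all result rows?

Base: (Hub, total=1).
Iteration 1: components of {Hub} -> Clip = 1*3 = 3, Motor = 1*2 = 2, Plate = 1*1 = 1, Ring = 1*5 = 5, Spring = 1*4 = 4.
Iteration 2: components of {Clip,Motor,Plate,Ring,Spring} -> Gear = 3*1 = 3, Panel = 3*4 = 12.
Iteration 3: no further components; recursion stops.
SUM(total) = 1 + 1 + 2 + 3 + 4 + 5 + 3 + 12 = 31.

31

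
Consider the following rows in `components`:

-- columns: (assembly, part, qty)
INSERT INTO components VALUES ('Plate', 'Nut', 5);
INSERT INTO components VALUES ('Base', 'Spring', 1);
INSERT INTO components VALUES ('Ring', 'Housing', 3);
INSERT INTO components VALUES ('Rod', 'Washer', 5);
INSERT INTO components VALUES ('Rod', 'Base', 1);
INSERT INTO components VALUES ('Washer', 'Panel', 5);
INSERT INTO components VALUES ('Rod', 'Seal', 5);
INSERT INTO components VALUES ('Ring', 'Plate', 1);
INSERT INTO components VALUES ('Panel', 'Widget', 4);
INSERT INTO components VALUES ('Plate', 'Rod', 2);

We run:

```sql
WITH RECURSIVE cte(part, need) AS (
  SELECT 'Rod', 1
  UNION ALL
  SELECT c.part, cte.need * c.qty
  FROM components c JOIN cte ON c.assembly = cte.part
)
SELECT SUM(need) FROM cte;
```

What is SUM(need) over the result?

138

Base: (Rod, need=1).
Iteration 1: components of {Rod} -> Base = 1*1 = 1, Seal = 1*5 = 5, Washer = 1*5 = 5.
Iteration 2: components of {Base,Seal,Washer} -> Panel = 5*5 = 25, Spring = 1*1 = 1.
Iteration 3: components of {Panel,Spring} -> Widget = 25*4 = 100.
Iteration 4: no further components; recursion stops.
SUM(need) = 1 + 5 + 1 + 5 + 25 + 1 + 100 = 138.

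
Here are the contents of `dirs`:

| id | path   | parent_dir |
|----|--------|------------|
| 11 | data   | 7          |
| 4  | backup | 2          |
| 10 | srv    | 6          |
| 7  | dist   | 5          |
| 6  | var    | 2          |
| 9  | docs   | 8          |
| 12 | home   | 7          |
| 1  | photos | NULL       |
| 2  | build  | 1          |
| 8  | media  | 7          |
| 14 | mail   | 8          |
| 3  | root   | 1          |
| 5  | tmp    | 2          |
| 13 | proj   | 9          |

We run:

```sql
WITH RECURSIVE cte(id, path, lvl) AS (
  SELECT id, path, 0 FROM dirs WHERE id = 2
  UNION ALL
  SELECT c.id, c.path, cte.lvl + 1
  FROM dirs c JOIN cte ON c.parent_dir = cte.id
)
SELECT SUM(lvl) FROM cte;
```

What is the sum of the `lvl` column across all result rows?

29

Base: id=2 (build) at lvl 0.
Iteration 1: rows with parent_dir in {2} -> backup (id 4, lvl 1), tmp (id 5, lvl 1), var (id 6, lvl 1).
Iteration 2: rows with parent_dir in {4,5,6} -> dist (id 7, lvl 2), srv (id 10, lvl 2).
Iteration 3: rows with parent_dir in {7,10} -> media (id 8, lvl 3), data (id 11, lvl 3), home (id 12, lvl 3).
Iteration 4: rows with parent_dir in {8,11,12} -> docs (id 9, lvl 4), mail (id 14, lvl 4).
Iteration 5: rows with parent_dir in {9,14} -> proj (id 13, lvl 5).
Iteration 6: no rows with parent_dir in {13}; recursion stops.
SUM(lvl) = 0 + 1 + 1 + 1 + 2 + 2 + 3 + 3 + 3 + 4 + 4 + 5 = 29.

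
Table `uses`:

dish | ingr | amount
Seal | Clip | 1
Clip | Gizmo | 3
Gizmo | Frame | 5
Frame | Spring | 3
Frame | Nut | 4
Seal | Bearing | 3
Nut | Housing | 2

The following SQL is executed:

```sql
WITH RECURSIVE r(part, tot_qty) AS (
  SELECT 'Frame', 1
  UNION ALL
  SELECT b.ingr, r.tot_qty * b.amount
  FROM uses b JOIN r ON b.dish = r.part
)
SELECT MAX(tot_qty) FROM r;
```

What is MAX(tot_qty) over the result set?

Base: (Frame, tot_qty=1).
Iteration 1: components of {Frame} -> Nut = 1*4 = 4, Spring = 1*3 = 3.
Iteration 2: components of {Nut,Spring} -> Housing = 4*2 = 8.
Iteration 3: no further components; recursion stops.
tot_qty values: 1, 3, 4, 8; the maximum is 8.

8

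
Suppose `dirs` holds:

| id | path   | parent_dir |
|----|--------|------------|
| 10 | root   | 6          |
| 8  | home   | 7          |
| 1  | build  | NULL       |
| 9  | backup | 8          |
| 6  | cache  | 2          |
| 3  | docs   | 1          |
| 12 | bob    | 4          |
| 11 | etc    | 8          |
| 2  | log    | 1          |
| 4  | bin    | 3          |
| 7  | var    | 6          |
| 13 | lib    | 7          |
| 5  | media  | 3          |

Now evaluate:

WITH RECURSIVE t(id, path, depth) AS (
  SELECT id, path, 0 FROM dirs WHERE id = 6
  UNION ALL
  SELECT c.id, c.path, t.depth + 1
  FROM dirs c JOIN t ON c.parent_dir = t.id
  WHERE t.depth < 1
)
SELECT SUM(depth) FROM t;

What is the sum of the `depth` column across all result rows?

Base: id=6 (cache) at depth 0.
Iteration 1: rows with parent_dir in {6} -> var (id 7, depth 1), root (id 10, depth 1).
Iteration 2: depth < 1 fails for all current rows; recursion stops.
SUM(depth) = 0 + 1 + 1 = 2.

2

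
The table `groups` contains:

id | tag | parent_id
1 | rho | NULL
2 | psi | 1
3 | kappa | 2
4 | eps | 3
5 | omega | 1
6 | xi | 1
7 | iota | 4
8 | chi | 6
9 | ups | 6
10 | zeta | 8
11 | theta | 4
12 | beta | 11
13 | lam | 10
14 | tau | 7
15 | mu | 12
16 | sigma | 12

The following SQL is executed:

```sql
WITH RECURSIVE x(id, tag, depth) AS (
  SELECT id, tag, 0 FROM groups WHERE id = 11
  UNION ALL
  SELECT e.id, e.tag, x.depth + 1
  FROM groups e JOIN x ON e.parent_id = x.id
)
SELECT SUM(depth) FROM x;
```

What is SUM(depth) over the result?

Base: id=11 (theta) at depth 0.
Iteration 1: rows with parent_id in {11} -> beta (id 12, depth 1).
Iteration 2: rows with parent_id in {12} -> mu (id 15, depth 2), sigma (id 16, depth 2).
Iteration 3: no rows with parent_id in {15,16}; recursion stops.
SUM(depth) = 0 + 1 + 2 + 2 = 5.

5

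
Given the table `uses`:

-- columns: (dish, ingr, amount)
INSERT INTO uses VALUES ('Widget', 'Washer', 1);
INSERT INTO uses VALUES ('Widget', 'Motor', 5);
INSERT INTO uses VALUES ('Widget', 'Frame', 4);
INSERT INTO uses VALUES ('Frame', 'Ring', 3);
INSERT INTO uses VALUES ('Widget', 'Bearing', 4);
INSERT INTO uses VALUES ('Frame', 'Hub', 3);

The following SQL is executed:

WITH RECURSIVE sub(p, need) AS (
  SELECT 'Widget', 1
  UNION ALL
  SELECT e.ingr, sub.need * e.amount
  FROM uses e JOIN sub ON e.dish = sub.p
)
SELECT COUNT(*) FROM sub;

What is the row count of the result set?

7

Base: (Widget, need=1).
Iteration 1: components of {Widget} -> Bearing = 1*4 = 4, Frame = 1*4 = 4, Motor = 1*5 = 5, Washer = 1*1 = 1.
Iteration 2: components of {Bearing,Frame,Motor,Washer} -> Hub = 4*3 = 12, Ring = 4*3 = 12.
Iteration 3: no further components; recursion stops.
Total rows emitted: 7.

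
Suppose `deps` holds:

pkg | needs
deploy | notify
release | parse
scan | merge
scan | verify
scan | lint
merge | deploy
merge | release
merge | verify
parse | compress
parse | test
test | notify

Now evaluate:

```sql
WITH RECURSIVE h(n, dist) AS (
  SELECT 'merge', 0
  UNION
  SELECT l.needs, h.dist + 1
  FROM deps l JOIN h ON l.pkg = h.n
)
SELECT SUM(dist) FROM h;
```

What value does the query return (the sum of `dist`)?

Base: (merge, dist=0).
Iteration 1: edges from {merge} -> (deploy, dist=1), (release, dist=1), (verify, dist=1).
Iteration 2: edges from {deploy,release,verify} -> (notify, dist=2), (parse, dist=2).
Iteration 3: edges from {notify,parse} -> (compress, dist=3), (test, dist=3).
Iteration 4: edges from {compress,test} -> (notify, dist=4).
Iteration 5: no outgoing edges from {notify}; recursion stops.
SUM(dist) = 0 + 1 + 1 + 1 + 2 + 2 + 3 + 3 + 4 = 17.

17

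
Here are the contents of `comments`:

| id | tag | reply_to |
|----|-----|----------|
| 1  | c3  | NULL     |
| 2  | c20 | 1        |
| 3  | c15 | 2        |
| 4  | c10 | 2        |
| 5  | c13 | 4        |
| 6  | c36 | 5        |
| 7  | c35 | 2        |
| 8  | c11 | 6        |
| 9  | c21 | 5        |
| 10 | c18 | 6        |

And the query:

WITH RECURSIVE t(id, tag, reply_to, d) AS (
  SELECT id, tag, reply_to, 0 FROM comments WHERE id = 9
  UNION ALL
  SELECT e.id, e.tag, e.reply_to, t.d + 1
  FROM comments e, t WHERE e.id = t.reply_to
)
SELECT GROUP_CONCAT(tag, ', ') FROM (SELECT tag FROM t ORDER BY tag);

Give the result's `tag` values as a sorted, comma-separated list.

c10, c13, c20, c21, c3

Base: id=9 (c21), reply_to=5, d 0.
Iteration 1: join on id=5 -> c13 (id 5, reply_to=4, d 1).
Iteration 2: join on id=4 -> c10 (id 4, reply_to=2, d 2).
Iteration 3: join on id=2 -> c20 (id 2, reply_to=1, d 3).
Iteration 4: join on id=1 -> c3 (id 1, reply_to=NULL, d 4).
Iteration 5: reply_to is NULL; no match; recursion stops.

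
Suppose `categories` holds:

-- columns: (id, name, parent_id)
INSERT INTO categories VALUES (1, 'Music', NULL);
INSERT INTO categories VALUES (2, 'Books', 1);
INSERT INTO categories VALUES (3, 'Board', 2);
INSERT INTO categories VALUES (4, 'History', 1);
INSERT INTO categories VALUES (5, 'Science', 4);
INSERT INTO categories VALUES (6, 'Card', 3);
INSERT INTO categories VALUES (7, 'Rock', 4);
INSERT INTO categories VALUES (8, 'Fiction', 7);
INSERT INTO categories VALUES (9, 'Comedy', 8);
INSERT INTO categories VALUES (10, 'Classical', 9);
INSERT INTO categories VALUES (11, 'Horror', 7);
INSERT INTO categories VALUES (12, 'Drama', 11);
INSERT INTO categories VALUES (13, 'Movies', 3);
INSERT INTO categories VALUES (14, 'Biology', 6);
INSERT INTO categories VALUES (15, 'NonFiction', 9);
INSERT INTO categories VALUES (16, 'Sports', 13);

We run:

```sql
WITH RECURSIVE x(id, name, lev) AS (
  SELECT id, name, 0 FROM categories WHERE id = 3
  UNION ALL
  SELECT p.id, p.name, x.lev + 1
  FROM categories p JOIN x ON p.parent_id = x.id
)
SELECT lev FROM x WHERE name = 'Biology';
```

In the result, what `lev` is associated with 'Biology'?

2

Base: id=3 (Board) at lev 0.
Iteration 1: rows with parent_id in {3} -> Card (id 6, lev 1), Movies (id 13, lev 1).
Iteration 2: rows with parent_id in {6,13} -> Biology (id 14, lev 2), Sports (id 16, lev 2).
Iteration 3: no rows with parent_id in {14,16}; recursion stops.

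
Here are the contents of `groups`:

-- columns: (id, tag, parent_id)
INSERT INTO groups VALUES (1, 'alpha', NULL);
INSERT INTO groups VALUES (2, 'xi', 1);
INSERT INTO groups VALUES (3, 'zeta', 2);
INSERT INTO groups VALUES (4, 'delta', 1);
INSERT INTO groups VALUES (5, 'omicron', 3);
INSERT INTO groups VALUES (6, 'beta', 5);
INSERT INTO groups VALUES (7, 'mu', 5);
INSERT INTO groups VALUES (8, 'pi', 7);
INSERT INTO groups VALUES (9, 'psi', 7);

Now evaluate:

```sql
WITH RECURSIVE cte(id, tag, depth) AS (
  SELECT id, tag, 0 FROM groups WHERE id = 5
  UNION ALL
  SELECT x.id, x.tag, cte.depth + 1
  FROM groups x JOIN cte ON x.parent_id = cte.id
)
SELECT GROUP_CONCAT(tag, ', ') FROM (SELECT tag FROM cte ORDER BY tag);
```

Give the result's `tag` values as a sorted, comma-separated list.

Base: id=5 (omicron) at depth 0.
Iteration 1: rows with parent_id in {5} -> beta (id 6, depth 1), mu (id 7, depth 1).
Iteration 2: rows with parent_id in {6,7} -> pi (id 8, depth 2), psi (id 9, depth 2).
Iteration 3: no rows with parent_id in {8,9}; recursion stops.

beta, mu, omicron, pi, psi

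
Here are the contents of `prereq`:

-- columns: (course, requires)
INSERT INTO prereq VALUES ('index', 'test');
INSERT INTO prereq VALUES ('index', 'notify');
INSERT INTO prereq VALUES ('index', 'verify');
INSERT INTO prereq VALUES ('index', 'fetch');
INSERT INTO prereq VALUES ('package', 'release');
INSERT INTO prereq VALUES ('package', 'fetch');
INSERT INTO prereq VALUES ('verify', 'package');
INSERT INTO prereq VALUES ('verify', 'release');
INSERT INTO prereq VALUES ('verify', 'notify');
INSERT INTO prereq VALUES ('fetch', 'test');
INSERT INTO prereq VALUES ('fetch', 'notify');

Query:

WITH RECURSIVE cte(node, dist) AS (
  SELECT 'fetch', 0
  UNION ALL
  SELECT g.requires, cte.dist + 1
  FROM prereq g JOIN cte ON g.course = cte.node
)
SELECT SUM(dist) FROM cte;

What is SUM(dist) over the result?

Base: (fetch, dist=0).
Iteration 1: edges from {fetch} -> (notify, dist=1), (test, dist=1).
Iteration 2: no outgoing edges from {notify,test}; recursion stops.
SUM(dist) = 0 + 1 + 1 = 2.

2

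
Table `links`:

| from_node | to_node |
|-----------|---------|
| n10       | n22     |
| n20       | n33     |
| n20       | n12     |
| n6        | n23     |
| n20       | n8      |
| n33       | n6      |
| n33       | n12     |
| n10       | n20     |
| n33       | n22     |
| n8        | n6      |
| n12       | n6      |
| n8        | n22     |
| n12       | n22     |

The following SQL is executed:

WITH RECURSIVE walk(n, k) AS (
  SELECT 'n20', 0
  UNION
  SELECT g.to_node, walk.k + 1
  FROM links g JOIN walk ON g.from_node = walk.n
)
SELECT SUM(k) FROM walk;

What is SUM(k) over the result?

Base: (n20, k=0).
Iteration 1: edges from {n20} -> (n12, k=1), (n33, k=1), (n8, k=1).
Iteration 2: edges from {n12,n33,n8} -> (n12, k=2), (n22, k=2), (n6, k=2). [UNION drops 4 duplicate row(s)]
Iteration 3: edges from {n12,n22,n6} -> (n22, k=3), (n23, k=3), (n6, k=3).
Iteration 4: edges from {n22,n23,n6} -> (n23, k=4).
Iteration 5: no outgoing edges from {n23}; recursion stops.
SUM(k) = 0 + 1 + 1 + 1 + 2 + 2 + 2 + 3 + 3 + 3 + 4 = 22.

22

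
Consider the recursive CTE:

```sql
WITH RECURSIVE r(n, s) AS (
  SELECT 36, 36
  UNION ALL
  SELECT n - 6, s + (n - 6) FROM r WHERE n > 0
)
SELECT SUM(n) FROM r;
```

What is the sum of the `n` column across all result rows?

Base: n=36, s=36.
Iteration 1: 36 > 0 holds -> n = 36 - 6 = 30, s = 36 + 30 = 66.
Iteration 2: 30 > 0 holds -> n = 30 - 6 = 24, s = 66 + 24 = 90.
Iteration 3: 24 > 0 holds -> n = 24 - 6 = 18, s = 90 + 18 = 108.
Iteration 4: 18 > 0 holds -> n = 18 - 6 = 12, s = 108 + 12 = 120.
Iteration 5: 12 > 0 holds -> n = 12 - 6 = 6, s = 120 + 6 = 126.
Iteration 6: 6 > 0 holds -> n = 6 - 6 = 0, s = 126 + 0 = 126.
Iteration 7: 0 > 0 fails; recursion stops.
SUM(n) = 36 + 30 + 24 + 18 + 12 + 6 + 0 = 126.

126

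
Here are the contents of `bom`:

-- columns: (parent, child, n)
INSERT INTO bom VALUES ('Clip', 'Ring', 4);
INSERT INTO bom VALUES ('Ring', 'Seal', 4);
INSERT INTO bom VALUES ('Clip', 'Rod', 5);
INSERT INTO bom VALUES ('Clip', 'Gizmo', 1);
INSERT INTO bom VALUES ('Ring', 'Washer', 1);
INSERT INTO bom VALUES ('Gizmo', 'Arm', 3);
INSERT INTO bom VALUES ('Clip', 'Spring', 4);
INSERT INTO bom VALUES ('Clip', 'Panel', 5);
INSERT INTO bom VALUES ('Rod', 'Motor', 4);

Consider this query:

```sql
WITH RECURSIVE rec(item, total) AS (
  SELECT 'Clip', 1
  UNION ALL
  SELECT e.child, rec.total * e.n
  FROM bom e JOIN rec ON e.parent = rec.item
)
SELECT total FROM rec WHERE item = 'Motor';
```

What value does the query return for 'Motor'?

Base: (Clip, total=1).
Iteration 1: components of {Clip} -> Gizmo = 1*1 = 1, Panel = 1*5 = 5, Ring = 1*4 = 4, Rod = 1*5 = 5, Spring = 1*4 = 4.
Iteration 2: components of {Gizmo,Panel,Ring,Rod,Spring} -> Arm = 1*3 = 3, Motor = 5*4 = 20, Seal = 4*4 = 16, Washer = 4*1 = 4.
Iteration 3: no further components; recursion stops.

20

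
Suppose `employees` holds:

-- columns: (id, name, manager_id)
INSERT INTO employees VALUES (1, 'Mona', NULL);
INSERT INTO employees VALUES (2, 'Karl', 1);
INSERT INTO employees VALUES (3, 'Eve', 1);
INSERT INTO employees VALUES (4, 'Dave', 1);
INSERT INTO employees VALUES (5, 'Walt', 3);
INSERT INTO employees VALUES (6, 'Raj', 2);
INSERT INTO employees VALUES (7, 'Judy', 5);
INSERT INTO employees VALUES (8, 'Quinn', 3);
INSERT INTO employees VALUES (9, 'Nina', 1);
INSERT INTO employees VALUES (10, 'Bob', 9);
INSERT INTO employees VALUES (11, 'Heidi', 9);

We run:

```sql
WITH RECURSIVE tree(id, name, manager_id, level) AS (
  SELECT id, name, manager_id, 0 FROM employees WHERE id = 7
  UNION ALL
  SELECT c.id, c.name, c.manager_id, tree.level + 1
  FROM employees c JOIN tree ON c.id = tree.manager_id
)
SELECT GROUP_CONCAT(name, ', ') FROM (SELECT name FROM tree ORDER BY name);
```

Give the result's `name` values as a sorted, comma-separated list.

Base: id=7 (Judy), manager_id=5, level 0.
Iteration 1: join on id=5 -> Walt (id 5, manager_id=3, level 1).
Iteration 2: join on id=3 -> Eve (id 3, manager_id=1, level 2).
Iteration 3: join on id=1 -> Mona (id 1, manager_id=NULL, level 3).
Iteration 4: manager_id is NULL; no match; recursion stops.

Eve, Judy, Mona, Walt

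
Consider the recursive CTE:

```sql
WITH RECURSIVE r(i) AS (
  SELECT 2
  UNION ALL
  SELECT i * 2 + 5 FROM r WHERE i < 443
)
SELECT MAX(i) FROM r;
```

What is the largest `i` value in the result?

Base: i=2.
Iteration 1: 2 < 443 holds -> i = 2 * 2 + 5 = 9.
Iteration 2: 9 < 443 holds -> i = 9 * 2 + 5 = 23.
Iteration 3: 23 < 443 holds -> i = 23 * 2 + 5 = 51.
Iteration 4: 51 < 443 holds -> i = 51 * 2 + 5 = 107.
Iteration 5: 107 < 443 holds -> i = 107 * 2 + 5 = 219.
Iteration 6: 219 < 443 holds -> i = 219 * 2 + 5 = 443.
Iteration 7: 443 < 443 fails; recursion stops.
i values: 2, 9, 23, 51, 107, 219, 443; the maximum is 443.

443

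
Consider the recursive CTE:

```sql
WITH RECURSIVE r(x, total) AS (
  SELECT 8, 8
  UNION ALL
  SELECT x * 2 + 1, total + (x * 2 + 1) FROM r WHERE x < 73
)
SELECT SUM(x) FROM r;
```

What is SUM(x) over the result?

274

Base: x=8, total=8.
Iteration 1: 8 < 73 holds -> x = 8 * 2 + 1 = 17, total = 8 + 17 = 25.
Iteration 2: 17 < 73 holds -> x = 17 * 2 + 1 = 35, total = 25 + 35 = 60.
Iteration 3: 35 < 73 holds -> x = 35 * 2 + 1 = 71, total = 60 + 71 = 131.
Iteration 4: 71 < 73 holds -> x = 71 * 2 + 1 = 143, total = 131 + 143 = 274.
Iteration 5: 143 < 73 fails; recursion stops.
SUM(x) = 8 + 17 + 35 + 71 + 143 = 274.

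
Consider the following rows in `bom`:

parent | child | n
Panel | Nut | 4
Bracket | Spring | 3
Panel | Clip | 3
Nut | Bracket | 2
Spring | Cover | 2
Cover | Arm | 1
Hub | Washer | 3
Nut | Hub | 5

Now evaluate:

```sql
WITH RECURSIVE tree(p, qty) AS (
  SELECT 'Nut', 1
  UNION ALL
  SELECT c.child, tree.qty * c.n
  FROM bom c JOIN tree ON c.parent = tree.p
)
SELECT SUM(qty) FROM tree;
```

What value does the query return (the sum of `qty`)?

53

Base: (Nut, qty=1).
Iteration 1: components of {Nut} -> Bracket = 1*2 = 2, Hub = 1*5 = 5.
Iteration 2: components of {Bracket,Hub} -> Spring = 2*3 = 6, Washer = 5*3 = 15.
Iteration 3: components of {Spring,Washer} -> Cover = 6*2 = 12.
Iteration 4: components of {Cover} -> Arm = 12*1 = 12.
Iteration 5: no further components; recursion stops.
SUM(qty) = 1 + 5 + 2 + 15 + 6 + 12 + 12 = 53.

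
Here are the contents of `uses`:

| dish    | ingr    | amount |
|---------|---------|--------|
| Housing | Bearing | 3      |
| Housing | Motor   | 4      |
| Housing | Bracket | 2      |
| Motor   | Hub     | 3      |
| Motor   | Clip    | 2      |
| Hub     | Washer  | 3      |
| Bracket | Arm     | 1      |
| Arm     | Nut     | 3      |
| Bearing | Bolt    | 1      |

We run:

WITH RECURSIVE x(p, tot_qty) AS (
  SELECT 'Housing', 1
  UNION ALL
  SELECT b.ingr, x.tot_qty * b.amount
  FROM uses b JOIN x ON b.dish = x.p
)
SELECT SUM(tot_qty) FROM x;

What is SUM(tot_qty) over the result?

Base: (Housing, tot_qty=1).
Iteration 1: components of {Housing} -> Bearing = 1*3 = 3, Bracket = 1*2 = 2, Motor = 1*4 = 4.
Iteration 2: components of {Bearing,Bracket,Motor} -> Arm = 2*1 = 2, Bolt = 3*1 = 3, Clip = 4*2 = 8, Hub = 4*3 = 12.
Iteration 3: components of {Arm,Bolt,Clip,Hub} -> Nut = 2*3 = 6, Washer = 12*3 = 36.
Iteration 4: no further components; recursion stops.
SUM(tot_qty) = 1 + 3 + 4 + 2 + 3 + 12 + 8 + 2 + 36 + 6 = 77.

77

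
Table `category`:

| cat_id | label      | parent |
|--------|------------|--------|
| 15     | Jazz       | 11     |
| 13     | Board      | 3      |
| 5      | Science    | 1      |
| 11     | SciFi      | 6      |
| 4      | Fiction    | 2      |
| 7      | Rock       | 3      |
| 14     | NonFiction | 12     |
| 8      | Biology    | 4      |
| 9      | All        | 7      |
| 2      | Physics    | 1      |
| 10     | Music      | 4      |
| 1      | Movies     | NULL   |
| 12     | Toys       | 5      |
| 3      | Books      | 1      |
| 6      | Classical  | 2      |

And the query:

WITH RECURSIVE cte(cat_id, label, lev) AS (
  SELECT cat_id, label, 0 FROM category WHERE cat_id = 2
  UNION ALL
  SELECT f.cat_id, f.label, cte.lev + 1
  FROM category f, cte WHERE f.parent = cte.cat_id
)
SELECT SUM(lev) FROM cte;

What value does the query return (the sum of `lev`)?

Base: cat_id=2 (Physics) at lev 0.
Iteration 1: rows with parent in {2} -> Fiction (id 4, lev 1), Classical (id 6, lev 1).
Iteration 2: rows with parent in {4,6} -> Biology (id 8, lev 2), Music (id 10, lev 2), SciFi (id 11, lev 2).
Iteration 3: rows with parent in {8,10,11} -> Jazz (id 15, lev 3).
Iteration 4: no rows with parent in {15}; recursion stops.
SUM(lev) = 0 + 1 + 1 + 2 + 2 + 2 + 3 = 11.

11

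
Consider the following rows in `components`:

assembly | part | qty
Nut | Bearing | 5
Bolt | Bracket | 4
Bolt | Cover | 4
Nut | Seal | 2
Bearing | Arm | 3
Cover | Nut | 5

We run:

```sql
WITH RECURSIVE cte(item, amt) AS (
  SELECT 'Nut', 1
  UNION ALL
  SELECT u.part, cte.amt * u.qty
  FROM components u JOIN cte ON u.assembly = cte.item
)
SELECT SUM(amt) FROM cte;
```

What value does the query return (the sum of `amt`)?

23

Base: (Nut, amt=1).
Iteration 1: components of {Nut} -> Bearing = 1*5 = 5, Seal = 1*2 = 2.
Iteration 2: components of {Bearing,Seal} -> Arm = 5*3 = 15.
Iteration 3: no further components; recursion stops.
SUM(amt) = 1 + 2 + 5 + 15 = 23.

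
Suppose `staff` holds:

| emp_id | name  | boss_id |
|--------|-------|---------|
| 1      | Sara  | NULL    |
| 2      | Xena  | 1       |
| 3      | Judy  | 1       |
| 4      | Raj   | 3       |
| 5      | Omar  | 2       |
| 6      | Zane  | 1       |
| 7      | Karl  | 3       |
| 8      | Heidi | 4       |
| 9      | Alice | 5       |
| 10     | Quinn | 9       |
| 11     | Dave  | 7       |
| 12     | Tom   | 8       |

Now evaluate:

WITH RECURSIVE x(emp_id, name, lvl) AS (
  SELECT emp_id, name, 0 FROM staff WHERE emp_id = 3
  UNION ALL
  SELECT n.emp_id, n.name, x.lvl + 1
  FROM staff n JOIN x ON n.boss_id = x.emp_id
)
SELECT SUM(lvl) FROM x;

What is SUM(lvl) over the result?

Base: emp_id=3 (Judy) at lvl 0.
Iteration 1: rows with boss_id in {3} -> Raj (id 4, lvl 1), Karl (id 7, lvl 1).
Iteration 2: rows with boss_id in {4,7} -> Heidi (id 8, lvl 2), Dave (id 11, lvl 2).
Iteration 3: rows with boss_id in {8,11} -> Tom (id 12, lvl 3).
Iteration 4: no rows with boss_id in {12}; recursion stops.
SUM(lvl) = 0 + 1 + 1 + 2 + 2 + 3 = 9.

9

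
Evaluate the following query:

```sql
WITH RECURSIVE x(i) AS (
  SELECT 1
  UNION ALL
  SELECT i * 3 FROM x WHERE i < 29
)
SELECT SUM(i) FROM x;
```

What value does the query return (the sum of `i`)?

Base: i=1.
Iteration 1: 1 < 29 holds -> i = 1 * 3 = 3.
Iteration 2: 3 < 29 holds -> i = 3 * 3 = 9.
Iteration 3: 9 < 29 holds -> i = 9 * 3 = 27.
Iteration 4: 27 < 29 holds -> i = 27 * 3 = 81.
Iteration 5: 81 < 29 fails; recursion stops.
SUM(i) = 1 + 3 + 9 + 27 + 81 = 121.

121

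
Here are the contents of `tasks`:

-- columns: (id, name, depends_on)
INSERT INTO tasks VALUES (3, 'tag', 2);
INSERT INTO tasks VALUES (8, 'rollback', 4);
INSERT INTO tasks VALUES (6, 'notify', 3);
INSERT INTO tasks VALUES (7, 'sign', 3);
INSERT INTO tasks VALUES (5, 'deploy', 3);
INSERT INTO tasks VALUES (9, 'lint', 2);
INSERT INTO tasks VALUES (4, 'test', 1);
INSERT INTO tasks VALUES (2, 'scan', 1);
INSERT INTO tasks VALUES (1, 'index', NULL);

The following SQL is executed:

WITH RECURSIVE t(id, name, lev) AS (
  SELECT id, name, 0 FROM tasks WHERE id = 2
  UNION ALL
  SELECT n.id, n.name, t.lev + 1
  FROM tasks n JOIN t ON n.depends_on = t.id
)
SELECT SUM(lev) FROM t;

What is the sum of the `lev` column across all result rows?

Base: id=2 (scan) at lev 0.
Iteration 1: rows with depends_on in {2} -> tag (id 3, lev 1), lint (id 9, lev 1).
Iteration 2: rows with depends_on in {3,9} -> deploy (id 5, lev 2), notify (id 6, lev 2), sign (id 7, lev 2).
Iteration 3: no rows with depends_on in {5,6,7}; recursion stops.
SUM(lev) = 0 + 1 + 1 + 2 + 2 + 2 = 8.

8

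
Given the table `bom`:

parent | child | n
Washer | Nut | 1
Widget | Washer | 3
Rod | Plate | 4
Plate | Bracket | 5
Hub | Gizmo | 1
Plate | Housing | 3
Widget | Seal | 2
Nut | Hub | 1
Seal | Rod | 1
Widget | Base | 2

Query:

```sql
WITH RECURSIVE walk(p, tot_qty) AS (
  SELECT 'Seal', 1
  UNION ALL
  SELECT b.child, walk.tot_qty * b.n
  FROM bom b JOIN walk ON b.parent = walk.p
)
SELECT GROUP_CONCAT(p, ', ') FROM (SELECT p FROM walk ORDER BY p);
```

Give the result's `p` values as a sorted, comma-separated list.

Bracket, Housing, Plate, Rod, Seal

Base: (Seal, tot_qty=1).
Iteration 1: components of {Seal} -> Rod = 1*1 = 1.
Iteration 2: components of {Rod} -> Plate = 1*4 = 4.
Iteration 3: components of {Plate} -> Bracket = 4*5 = 20, Housing = 4*3 = 12.
Iteration 4: no further components; recursion stops.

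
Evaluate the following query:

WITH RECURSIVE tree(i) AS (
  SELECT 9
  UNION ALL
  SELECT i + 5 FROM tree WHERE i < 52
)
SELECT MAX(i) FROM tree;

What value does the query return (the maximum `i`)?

54

Base: i=9.
Iteration 1: 9 < 52 holds -> i = 9 + 5 = 14.
Iteration 2: 14 < 52 holds -> i = 14 + 5 = 19.
Iteration 3: 19 < 52 holds -> i = 19 + 5 = 24.
Iteration 4: 24 < 52 holds -> i = 24 + 5 = 29.
Iteration 5: 29 < 52 holds -> i = 29 + 5 = 34.
Iteration 6: 34 < 52 holds -> i = 34 + 5 = 39.
Iteration 7: 39 < 52 holds -> i = 39 + 5 = 44.
Iteration 8: 44 < 52 holds -> i = 44 + 5 = 49.
Iteration 9: 49 < 52 holds -> i = 49 + 5 = 54.
Iteration 10: 54 < 52 fails; recursion stops.
i values: 9, 14, 19, 24, 29, 34, 39, 44, 49, 54; the maximum is 54.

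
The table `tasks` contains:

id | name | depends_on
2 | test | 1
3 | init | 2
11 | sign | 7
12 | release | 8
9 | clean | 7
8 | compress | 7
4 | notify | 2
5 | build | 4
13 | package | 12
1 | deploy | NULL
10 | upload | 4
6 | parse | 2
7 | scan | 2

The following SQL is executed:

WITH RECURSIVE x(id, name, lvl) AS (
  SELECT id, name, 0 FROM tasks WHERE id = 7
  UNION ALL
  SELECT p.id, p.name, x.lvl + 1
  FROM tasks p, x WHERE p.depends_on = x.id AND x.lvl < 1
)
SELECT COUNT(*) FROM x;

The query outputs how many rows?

Base: id=7 (scan) at lvl 0.
Iteration 1: rows with depends_on in {7} -> compress (id 8, lvl 1), clean (id 9, lvl 1), sign (id 11, lvl 1).
Iteration 2: lvl < 1 fails for all current rows; recursion stops.
Total rows emitted: 4.

4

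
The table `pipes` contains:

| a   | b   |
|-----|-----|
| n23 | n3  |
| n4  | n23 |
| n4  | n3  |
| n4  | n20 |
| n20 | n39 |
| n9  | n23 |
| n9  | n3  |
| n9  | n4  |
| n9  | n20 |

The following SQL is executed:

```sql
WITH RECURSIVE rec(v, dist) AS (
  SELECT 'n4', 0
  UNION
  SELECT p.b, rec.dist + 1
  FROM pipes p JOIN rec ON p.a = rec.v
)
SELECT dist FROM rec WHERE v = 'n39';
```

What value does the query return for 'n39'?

Base: (n4, dist=0).
Iteration 1: edges from {n4} -> (n20, dist=1), (n23, dist=1), (n3, dist=1).
Iteration 2: edges from {n20,n23,n3} -> (n3, dist=2), (n39, dist=2).
Iteration 3: no outgoing edges from {n3,n39}; recursion stops.

2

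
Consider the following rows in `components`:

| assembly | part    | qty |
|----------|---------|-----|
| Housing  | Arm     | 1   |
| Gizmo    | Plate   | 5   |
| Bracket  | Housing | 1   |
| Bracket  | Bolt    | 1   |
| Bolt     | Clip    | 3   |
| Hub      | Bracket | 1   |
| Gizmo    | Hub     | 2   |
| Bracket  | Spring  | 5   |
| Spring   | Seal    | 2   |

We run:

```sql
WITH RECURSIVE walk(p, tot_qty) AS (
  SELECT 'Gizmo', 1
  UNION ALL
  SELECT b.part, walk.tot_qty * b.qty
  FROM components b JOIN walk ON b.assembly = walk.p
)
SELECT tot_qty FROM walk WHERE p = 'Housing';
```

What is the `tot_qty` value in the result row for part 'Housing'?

2

Base: (Gizmo, tot_qty=1).
Iteration 1: components of {Gizmo} -> Hub = 1*2 = 2, Plate = 1*5 = 5.
Iteration 2: components of {Hub,Plate} -> Bracket = 2*1 = 2.
Iteration 3: components of {Bracket} -> Bolt = 2*1 = 2, Housing = 2*1 = 2, Spring = 2*5 = 10.
Iteration 4: components of {Bolt,Housing,Spring} -> Arm = 2*1 = 2, Clip = 2*3 = 6, Seal = 10*2 = 20.
Iteration 5: no further components; recursion stops.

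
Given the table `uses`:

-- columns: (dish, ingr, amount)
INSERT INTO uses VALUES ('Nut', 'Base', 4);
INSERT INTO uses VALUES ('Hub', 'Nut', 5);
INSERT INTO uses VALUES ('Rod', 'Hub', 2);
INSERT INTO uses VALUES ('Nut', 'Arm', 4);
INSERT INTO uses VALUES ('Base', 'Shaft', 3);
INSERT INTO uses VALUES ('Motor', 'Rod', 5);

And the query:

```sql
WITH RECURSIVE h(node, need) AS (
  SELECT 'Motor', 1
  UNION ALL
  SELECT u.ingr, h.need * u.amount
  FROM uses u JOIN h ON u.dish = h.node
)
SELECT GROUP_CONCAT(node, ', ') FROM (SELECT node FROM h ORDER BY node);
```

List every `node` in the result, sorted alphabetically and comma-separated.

Arm, Base, Hub, Motor, Nut, Rod, Shaft

Base: (Motor, need=1).
Iteration 1: components of {Motor} -> Rod = 1*5 = 5.
Iteration 2: components of {Rod} -> Hub = 5*2 = 10.
Iteration 3: components of {Hub} -> Nut = 10*5 = 50.
Iteration 4: components of {Nut} -> Arm = 50*4 = 200, Base = 50*4 = 200.
Iteration 5: components of {Arm,Base} -> Shaft = 200*3 = 600.
Iteration 6: no further components; recursion stops.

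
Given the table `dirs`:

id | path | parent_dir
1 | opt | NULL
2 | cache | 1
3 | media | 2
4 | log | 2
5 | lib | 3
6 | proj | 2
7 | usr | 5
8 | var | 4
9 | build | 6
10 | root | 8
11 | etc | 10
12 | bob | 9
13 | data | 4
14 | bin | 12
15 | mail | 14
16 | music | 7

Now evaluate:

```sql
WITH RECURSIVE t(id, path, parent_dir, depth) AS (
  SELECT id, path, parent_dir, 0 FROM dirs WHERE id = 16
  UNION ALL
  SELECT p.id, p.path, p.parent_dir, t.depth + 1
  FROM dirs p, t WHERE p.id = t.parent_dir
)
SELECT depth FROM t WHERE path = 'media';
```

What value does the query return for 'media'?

Base: id=16 (music), parent_dir=7, depth 0.
Iteration 1: join on id=7 -> usr (id 7, parent_dir=5, depth 1).
Iteration 2: join on id=5 -> lib (id 5, parent_dir=3, depth 2).
Iteration 3: join on id=3 -> media (id 3, parent_dir=2, depth 3).
Iteration 4: join on id=2 -> cache (id 2, parent_dir=1, depth 4).
Iteration 5: join on id=1 -> opt (id 1, parent_dir=NULL, depth 5).
Iteration 6: parent_dir is NULL; no match; recursion stops.

3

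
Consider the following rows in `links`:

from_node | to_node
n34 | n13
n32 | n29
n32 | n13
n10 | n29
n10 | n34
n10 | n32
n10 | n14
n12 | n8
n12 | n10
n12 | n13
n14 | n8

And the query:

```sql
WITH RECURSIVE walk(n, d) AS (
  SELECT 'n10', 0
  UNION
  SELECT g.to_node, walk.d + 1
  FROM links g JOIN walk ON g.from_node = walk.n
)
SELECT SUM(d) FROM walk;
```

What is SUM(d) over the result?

10

Base: (n10, d=0).
Iteration 1: edges from {n10} -> (n14, d=1), (n29, d=1), (n32, d=1), (n34, d=1).
Iteration 2: edges from {n14,n29,n32,n34} -> (n13, d=2), (n29, d=2), (n8, d=2). [UNION drops 1 duplicate row(s)]
Iteration 3: no outgoing edges from {n13,n29,n8}; recursion stops.
SUM(d) = 0 + 1 + 1 + 1 + 1 + 2 + 2 + 2 = 10.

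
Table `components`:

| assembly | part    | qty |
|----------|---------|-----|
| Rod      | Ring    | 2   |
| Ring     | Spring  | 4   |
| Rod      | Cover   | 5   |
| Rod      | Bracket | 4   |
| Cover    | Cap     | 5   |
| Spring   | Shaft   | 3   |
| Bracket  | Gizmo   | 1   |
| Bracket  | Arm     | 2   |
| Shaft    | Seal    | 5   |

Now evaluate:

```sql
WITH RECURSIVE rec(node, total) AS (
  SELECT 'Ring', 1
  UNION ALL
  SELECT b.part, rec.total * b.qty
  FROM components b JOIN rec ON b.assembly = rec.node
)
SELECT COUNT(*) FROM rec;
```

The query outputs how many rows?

4

Base: (Ring, total=1).
Iteration 1: components of {Ring} -> Spring = 1*4 = 4.
Iteration 2: components of {Spring} -> Shaft = 4*3 = 12.
Iteration 3: components of {Shaft} -> Seal = 12*5 = 60.
Iteration 4: no further components; recursion stops.
Total rows emitted: 4.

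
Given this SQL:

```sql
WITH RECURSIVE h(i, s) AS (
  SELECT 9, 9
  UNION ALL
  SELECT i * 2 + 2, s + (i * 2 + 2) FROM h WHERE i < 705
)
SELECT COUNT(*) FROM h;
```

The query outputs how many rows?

8

Base: i=9, s=9.
Iteration 1: 9 < 705 holds -> i = 9 * 2 + 2 = 20, s = 9 + 20 = 29.
Iteration 2: 20 < 705 holds -> i = 20 * 2 + 2 = 42, s = 29 + 42 = 71.
Iteration 3: 42 < 705 holds -> i = 42 * 2 + 2 = 86, s = 71 + 86 = 157.
Iteration 4: 86 < 705 holds -> i = 86 * 2 + 2 = 174, s = 157 + 174 = 331.
Iteration 5: 174 < 705 holds -> i = 174 * 2 + 2 = 350, s = 331 + 350 = 681.
Iteration 6: 350 < 705 holds -> i = 350 * 2 + 2 = 702, s = 681 + 702 = 1383.
Iteration 7: 702 < 705 holds -> i = 702 * 2 + 2 = 1406, s = 1383 + 1406 = 2789.
Iteration 8: 1406 < 705 fails; recursion stops.
Total rows emitted: 8.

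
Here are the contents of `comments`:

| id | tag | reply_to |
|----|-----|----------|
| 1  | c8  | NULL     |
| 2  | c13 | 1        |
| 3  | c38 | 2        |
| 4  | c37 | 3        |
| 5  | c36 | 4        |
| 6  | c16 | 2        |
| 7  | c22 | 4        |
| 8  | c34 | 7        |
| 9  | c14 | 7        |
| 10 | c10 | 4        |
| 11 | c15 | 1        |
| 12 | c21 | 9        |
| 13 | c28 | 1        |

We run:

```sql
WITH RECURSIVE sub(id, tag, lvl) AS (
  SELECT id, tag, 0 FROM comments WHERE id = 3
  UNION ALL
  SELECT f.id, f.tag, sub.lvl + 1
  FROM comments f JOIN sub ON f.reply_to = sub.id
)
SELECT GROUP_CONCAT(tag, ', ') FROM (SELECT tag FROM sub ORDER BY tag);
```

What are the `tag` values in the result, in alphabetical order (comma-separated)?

c10, c14, c21, c22, c34, c36, c37, c38

Base: id=3 (c38) at lvl 0.
Iteration 1: rows with reply_to in {3} -> c37 (id 4, lvl 1).
Iteration 2: rows with reply_to in {4} -> c36 (id 5, lvl 2), c22 (id 7, lvl 2), c10 (id 10, lvl 2).
Iteration 3: rows with reply_to in {5,7,10} -> c34 (id 8, lvl 3), c14 (id 9, lvl 3).
Iteration 4: rows with reply_to in {8,9} -> c21 (id 12, lvl 4).
Iteration 5: no rows with reply_to in {12}; recursion stops.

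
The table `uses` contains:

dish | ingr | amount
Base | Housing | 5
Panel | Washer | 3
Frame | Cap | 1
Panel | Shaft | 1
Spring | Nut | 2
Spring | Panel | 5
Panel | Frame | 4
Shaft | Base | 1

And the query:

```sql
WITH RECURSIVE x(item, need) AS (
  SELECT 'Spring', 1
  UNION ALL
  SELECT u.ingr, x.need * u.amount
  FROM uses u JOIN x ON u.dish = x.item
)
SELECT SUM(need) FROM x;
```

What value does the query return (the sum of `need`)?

Base: (Spring, need=1).
Iteration 1: components of {Spring} -> Nut = 1*2 = 2, Panel = 1*5 = 5.
Iteration 2: components of {Nut,Panel} -> Frame = 5*4 = 20, Shaft = 5*1 = 5, Washer = 5*3 = 15.
Iteration 3: components of {Frame,Shaft,Washer} -> Base = 5*1 = 5, Cap = 20*1 = 20.
Iteration 4: components of {Base,Cap} -> Housing = 5*5 = 25.
Iteration 5: no further components; recursion stops.
SUM(need) = 1 + 2 + 5 + 5 + 20 + 15 + 5 + 20 + 25 = 98.

98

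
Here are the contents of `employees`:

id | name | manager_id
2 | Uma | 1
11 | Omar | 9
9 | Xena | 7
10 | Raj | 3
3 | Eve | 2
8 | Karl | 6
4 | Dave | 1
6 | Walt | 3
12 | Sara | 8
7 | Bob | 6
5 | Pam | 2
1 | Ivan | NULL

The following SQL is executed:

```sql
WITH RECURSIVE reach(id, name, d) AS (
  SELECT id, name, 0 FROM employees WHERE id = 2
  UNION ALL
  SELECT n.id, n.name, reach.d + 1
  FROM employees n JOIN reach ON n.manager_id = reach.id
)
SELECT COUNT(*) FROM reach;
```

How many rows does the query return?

10

Base: id=2 (Uma) at d 0.
Iteration 1: rows with manager_id in {2} -> Eve (id 3, d 1), Pam (id 5, d 1).
Iteration 2: rows with manager_id in {3,5} -> Walt (id 6, d 2), Raj (id 10, d 2).
Iteration 3: rows with manager_id in {6,10} -> Bob (id 7, d 3), Karl (id 8, d 3).
Iteration 4: rows with manager_id in {7,8} -> Xena (id 9, d 4), Sara (id 12, d 4).
Iteration 5: rows with manager_id in {9,12} -> Omar (id 11, d 5).
Iteration 6: no rows with manager_id in {11}; recursion stops.
Total rows emitted: 10.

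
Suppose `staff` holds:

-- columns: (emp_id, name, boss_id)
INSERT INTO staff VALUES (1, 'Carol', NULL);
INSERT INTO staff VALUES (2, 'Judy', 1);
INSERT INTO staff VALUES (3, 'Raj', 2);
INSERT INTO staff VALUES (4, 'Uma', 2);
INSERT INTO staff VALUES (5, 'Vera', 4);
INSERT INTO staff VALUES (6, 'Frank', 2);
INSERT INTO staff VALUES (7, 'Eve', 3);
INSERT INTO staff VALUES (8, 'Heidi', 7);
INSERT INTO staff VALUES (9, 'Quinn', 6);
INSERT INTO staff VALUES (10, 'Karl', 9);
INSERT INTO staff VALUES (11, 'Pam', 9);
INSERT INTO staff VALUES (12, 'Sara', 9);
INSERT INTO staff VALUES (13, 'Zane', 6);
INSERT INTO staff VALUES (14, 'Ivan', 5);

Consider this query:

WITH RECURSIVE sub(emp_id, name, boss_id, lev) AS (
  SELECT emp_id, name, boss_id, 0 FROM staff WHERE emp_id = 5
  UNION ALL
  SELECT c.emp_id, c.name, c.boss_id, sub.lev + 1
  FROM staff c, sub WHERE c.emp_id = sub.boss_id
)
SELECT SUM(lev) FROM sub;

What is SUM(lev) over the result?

Base: emp_id=5 (Vera), boss_id=4, lev 0.
Iteration 1: join on emp_id=4 -> Uma (id 4, boss_id=2, lev 1).
Iteration 2: join on emp_id=2 -> Judy (id 2, boss_id=1, lev 2).
Iteration 3: join on emp_id=1 -> Carol (id 1, boss_id=NULL, lev 3).
Iteration 4: boss_id is NULL; no match; recursion stops.
SUM(lev) = 0 + 1 + 2 + 3 = 6.

6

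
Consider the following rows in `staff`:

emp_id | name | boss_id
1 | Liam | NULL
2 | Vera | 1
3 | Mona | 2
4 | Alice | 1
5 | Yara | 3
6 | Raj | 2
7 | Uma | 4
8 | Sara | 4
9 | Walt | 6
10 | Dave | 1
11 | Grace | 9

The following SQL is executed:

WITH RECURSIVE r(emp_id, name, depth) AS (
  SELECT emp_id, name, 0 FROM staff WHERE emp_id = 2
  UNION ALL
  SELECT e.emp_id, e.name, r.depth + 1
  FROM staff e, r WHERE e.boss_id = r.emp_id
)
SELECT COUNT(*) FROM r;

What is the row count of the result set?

6

Base: emp_id=2 (Vera) at depth 0.
Iteration 1: rows with boss_id in {2} -> Mona (id 3, depth 1), Raj (id 6, depth 1).
Iteration 2: rows with boss_id in {3,6} -> Yara (id 5, depth 2), Walt (id 9, depth 2).
Iteration 3: rows with boss_id in {5,9} -> Grace (id 11, depth 3).
Iteration 4: no rows with boss_id in {11}; recursion stops.
Total rows emitted: 6.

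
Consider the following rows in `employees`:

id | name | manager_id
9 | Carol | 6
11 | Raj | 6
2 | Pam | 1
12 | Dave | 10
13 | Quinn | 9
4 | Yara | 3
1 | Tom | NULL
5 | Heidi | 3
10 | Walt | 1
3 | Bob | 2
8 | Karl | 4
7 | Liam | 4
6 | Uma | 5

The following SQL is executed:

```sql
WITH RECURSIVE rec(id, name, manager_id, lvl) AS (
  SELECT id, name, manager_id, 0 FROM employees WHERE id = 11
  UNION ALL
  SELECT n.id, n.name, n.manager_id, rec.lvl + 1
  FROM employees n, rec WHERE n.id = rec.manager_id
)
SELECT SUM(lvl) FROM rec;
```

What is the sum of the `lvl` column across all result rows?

15

Base: id=11 (Raj), manager_id=6, lvl 0.
Iteration 1: join on id=6 -> Uma (id 6, manager_id=5, lvl 1).
Iteration 2: join on id=5 -> Heidi (id 5, manager_id=3, lvl 2).
Iteration 3: join on id=3 -> Bob (id 3, manager_id=2, lvl 3).
Iteration 4: join on id=2 -> Pam (id 2, manager_id=1, lvl 4).
Iteration 5: join on id=1 -> Tom (id 1, manager_id=NULL, lvl 5).
Iteration 6: manager_id is NULL; no match; recursion stops.
SUM(lvl) = 0 + 1 + 2 + 3 + 4 + 5 = 15.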